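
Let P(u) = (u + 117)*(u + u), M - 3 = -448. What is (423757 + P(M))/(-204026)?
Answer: -715677/204026 ≈ -3.5078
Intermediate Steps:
M = -445 (M = 3 - 448 = -445)
P(u) = 2*u*(117 + u) (P(u) = (117 + u)*(2*u) = 2*u*(117 + u))
(423757 + P(M))/(-204026) = (423757 + 2*(-445)*(117 - 445))/(-204026) = (423757 + 2*(-445)*(-328))*(-1/204026) = (423757 + 291920)*(-1/204026) = 715677*(-1/204026) = -715677/204026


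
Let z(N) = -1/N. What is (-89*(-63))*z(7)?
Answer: -801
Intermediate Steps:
(-89*(-63))*z(7) = (-89*(-63))*(-1/7) = 5607*(-1*⅐) = 5607*(-⅐) = -801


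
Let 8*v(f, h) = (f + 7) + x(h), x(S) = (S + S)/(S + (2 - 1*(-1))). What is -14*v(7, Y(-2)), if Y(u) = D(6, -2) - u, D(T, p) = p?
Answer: -49/2 ≈ -24.500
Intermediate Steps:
x(S) = 2*S/(3 + S) (x(S) = (2*S)/(S + (2 + 1)) = (2*S)/(S + 3) = (2*S)/(3 + S) = 2*S/(3 + S))
Y(u) = -2 - u
v(f, h) = 7/8 + f/8 + h/(4*(3 + h)) (v(f, h) = ((f + 7) + 2*h/(3 + h))/8 = ((7 + f) + 2*h/(3 + h))/8 = (7 + f + 2*h/(3 + h))/8 = 7/8 + f/8 + h/(4*(3 + h)))
-14*v(7, Y(-2)) = -7*(2*(-2 - 1*(-2)) + (3 + (-2 - 1*(-2)))*(7 + 7))/(4*(3 + (-2 - 1*(-2)))) = -7*(2*(-2 + 2) + (3 + (-2 + 2))*14)/(4*(3 + (-2 + 2))) = -7*(2*0 + (3 + 0)*14)/(4*(3 + 0)) = -7*(0 + 3*14)/(4*3) = -7*(0 + 42)/(4*3) = -7*42/(4*3) = -14*7/4 = -49/2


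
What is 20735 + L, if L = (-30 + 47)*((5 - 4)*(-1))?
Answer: 20718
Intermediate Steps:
L = -17 (L = 17*(1*(-1)) = 17*(-1) = -17)
20735 + L = 20735 - 17 = 20718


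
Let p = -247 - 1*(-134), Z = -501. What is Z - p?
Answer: -388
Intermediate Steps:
p = -113 (p = -247 + 134 = -113)
Z - p = -501 - 1*(-113) = -501 + 113 = -388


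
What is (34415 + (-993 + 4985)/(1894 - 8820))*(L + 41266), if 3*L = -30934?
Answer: 11067266764736/10389 ≈ 1.0653e+9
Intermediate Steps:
L = -30934/3 (L = (⅓)*(-30934) = -30934/3 ≈ -10311.)
(34415 + (-993 + 4985)/(1894 - 8820))*(L + 41266) = (34415 + (-993 + 4985)/(1894 - 8820))*(-30934/3 + 41266) = (34415 + 3992/(-6926))*(92864/3) = (34415 + 3992*(-1/6926))*(92864/3) = (34415 - 1996/3463)*(92864/3) = (119177149/3463)*(92864/3) = 11067266764736/10389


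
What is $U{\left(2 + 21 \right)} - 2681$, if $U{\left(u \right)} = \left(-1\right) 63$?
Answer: $-2744$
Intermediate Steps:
$U{\left(u \right)} = -63$
$U{\left(2 + 21 \right)} - 2681 = -63 - 2681 = -2744$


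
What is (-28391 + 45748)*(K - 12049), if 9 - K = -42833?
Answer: 534474101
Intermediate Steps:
K = 42842 (K = 9 - 1*(-42833) = 9 + 42833 = 42842)
(-28391 + 45748)*(K - 12049) = (-28391 + 45748)*(42842 - 12049) = 17357*30793 = 534474101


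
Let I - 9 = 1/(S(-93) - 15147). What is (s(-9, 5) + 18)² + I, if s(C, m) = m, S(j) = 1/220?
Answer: 1792798162/3332339 ≈ 538.00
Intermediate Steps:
S(j) = 1/220
I = 29990831/3332339 (I = 9 + 1/(1/220 - 15147) = 9 + 1/(-3332339/220) = 9 - 220/3332339 = 29990831/3332339 ≈ 8.9999)
(s(-9, 5) + 18)² + I = (5 + 18)² + 29990831/3332339 = 23² + 29990831/3332339 = 529 + 29990831/3332339 = 1792798162/3332339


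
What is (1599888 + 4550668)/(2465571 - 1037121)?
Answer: 3075278/714225 ≈ 4.3058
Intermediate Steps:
(1599888 + 4550668)/(2465571 - 1037121) = 6150556/1428450 = 6150556*(1/1428450) = 3075278/714225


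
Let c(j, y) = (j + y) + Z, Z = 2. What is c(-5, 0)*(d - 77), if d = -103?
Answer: 540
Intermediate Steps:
c(j, y) = 2 + j + y (c(j, y) = (j + y) + 2 = 2 + j + y)
c(-5, 0)*(d - 77) = (2 - 5 + 0)*(-103 - 77) = -3*(-180) = 540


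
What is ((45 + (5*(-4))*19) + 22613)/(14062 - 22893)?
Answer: -22278/8831 ≈ -2.5227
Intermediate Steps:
((45 + (5*(-4))*19) + 22613)/(14062 - 22893) = ((45 - 20*19) + 22613)/(-8831) = ((45 - 380) + 22613)*(-1/8831) = (-335 + 22613)*(-1/8831) = 22278*(-1/8831) = -22278/8831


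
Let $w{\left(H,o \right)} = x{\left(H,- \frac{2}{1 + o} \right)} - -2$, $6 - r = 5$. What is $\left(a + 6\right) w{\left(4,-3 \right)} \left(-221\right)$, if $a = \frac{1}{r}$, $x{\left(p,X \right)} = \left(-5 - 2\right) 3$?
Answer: $29393$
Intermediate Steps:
$r = 1$ ($r = 6 - 5 = 1$)
$x{\left(p,X \right)} = -21$ ($x{\left(p,X \right)} = \left(-7\right) 3 = -21$)
$w{\left(H,o \right)} = -19$ ($w{\left(H,o \right)} = -21 - -2 = -21 + 2 = -19$)
$a = 1$ ($a = 1^{-1} = 1$)
$\left(a + 6\right) w{\left(4,-3 \right)} \left(-221\right) = \left(1 + 6\right) \left(-19\right) \left(-221\right) = 7 \left(-19\right) \left(-221\right) = \left(-133\right) \left(-221\right) = 29393$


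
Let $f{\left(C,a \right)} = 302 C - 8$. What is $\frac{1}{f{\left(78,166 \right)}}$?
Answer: $\frac{1}{23548} \approx 4.2466 \cdot 10^{-5}$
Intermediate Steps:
$f{\left(C,a \right)} = -8 + 302 C$
$\frac{1}{f{\left(78,166 \right)}} = \frac{1}{-8 + 302 \cdot 78} = \frac{1}{-8 + 23556} = \frac{1}{23548}$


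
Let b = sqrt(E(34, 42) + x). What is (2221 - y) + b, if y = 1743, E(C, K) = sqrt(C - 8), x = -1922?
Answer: 478 + sqrt(-1922 + sqrt(26)) ≈ 478.0 + 43.782*I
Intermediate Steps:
E(C, K) = sqrt(-8 + C)
b = sqrt(-1922 + sqrt(26)) (b = sqrt(sqrt(-8 + 34) - 1922) = sqrt(sqrt(26) - 1922) = sqrt(-1922 + sqrt(26)) ≈ 43.782*I)
(2221 - y) + b = (2221 - 1*1743) + sqrt(-1922 + sqrt(26)) = (2221 - 1743) + sqrt(-1922 + sqrt(26)) = 478 + sqrt(-1922 + sqrt(26))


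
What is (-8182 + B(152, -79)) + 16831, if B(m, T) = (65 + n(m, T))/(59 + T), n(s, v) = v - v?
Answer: 34583/4 ≈ 8645.8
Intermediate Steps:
n(s, v) = 0
B(m, T) = 65/(59 + T) (B(m, T) = (65 + 0)/(59 + T) = 65/(59 + T))
(-8182 + B(152, -79)) + 16831 = (-8182 + 65/(59 - 79)) + 16831 = (-8182 + 65/(-20)) + 16831 = (-8182 + 65*(-1/20)) + 16831 = (-8182 - 13/4) + 16831 = -32741/4 + 16831 = 34583/4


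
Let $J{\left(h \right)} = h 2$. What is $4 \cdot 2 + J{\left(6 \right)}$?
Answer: $20$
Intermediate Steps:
$J{\left(h \right)} = 2 h$
$4 \cdot 2 + J{\left(6 \right)} = 4 \cdot 2 + 2 \cdot 6 = 8 + 12 = 20$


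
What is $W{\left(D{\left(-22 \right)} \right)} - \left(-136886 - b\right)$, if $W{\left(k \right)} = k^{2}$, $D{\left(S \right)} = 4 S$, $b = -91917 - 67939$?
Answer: $-15226$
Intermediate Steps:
$b = -159856$ ($b = -91917 - 67939 = -159856$)
$W{\left(D{\left(-22 \right)} \right)} - \left(-136886 - b\right) = \left(4 \left(-22\right)\right)^{2} - \left(-136886 - -159856\right) = \left(-88\right)^{2} - \left(-136886 + 159856\right) = 7744 - 22970 = -15226$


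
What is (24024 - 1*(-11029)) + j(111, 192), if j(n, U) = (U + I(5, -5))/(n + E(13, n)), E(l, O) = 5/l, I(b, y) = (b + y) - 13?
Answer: 50759071/1448 ≈ 35055.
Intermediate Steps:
I(b, y) = -13 + b + y
j(n, U) = (-13 + U)/(5/13 + n) (j(n, U) = (U + (-13 + 5 - 5))/(n + 5/13) = (U - 13)/(n + 5*(1/13)) = (-13 + U)/(n + 5/13) = (-13 + U)/(5/13 + n))
(24024 - 1*(-11029)) + j(111, 192) = (24024 - 1*(-11029)) + 13*(-13 + 192)/(5 + 13*111) = (24024 + 11029) + 13*179/(5 + 1443) = 35053 + 13*179/1448 = 35053 + 13*(1/1448)*179 = 35053 + 2327/1448 = 50759071/1448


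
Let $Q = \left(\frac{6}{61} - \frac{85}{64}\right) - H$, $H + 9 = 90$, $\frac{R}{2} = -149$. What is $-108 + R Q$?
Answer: $\frac{47621909}{1952} \approx 24396.0$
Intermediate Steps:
$R = -298$ ($R = 2 \left(-149\right) = -298$)
$H = 81$ ($H = -9 + 90 = 81$)
$Q = - \frac{321025}{3904}$ ($Q = \left(\frac{6}{61} - \frac{85}{64}\right) - 81 = - \frac{4801}{3904} - 81 = - \frac{321025}{3904} \approx -82.23$)
$-108 + R Q = -108 - - \frac{47832725}{1952} = -108 + \frac{47832725}{1952} = \frac{47621909}{1952}$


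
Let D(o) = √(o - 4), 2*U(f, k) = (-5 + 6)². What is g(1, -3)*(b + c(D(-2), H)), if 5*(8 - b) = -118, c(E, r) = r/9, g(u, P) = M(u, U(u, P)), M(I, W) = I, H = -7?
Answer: 1387/45 ≈ 30.822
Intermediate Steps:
U(f, k) = ½ (U(f, k) = (-5 + 6)²/2 = (½)*1² = (½)*1 = ½)
g(u, P) = u
D(o) = √(-4 + o)
c(E, r) = r/9 (c(E, r) = r*(⅑) = r/9)
b = 158/5 (b = 8 - ⅕*(-118) = 8 + 118/5 = 158/5 ≈ 31.600)
g(1, -3)*(b + c(D(-2), H)) = 1*(158/5 + (⅑)*(-7)) = 1*(158/5 - 7/9) = 1*(1387/45) = 1387/45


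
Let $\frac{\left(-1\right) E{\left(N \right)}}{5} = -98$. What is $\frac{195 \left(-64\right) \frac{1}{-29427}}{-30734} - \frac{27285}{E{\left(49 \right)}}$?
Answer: $- \frac{822560569511}{14772020494} \approx -55.684$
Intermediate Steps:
$E{\left(N \right)} = 490$ ($E{\left(N \right)} = \left(-5\right) \left(-98\right) = 490$)
$\frac{195 \left(-64\right) \frac{1}{-29427}}{-30734} - \frac{27285}{E{\left(49 \right)}} = \frac{195 \left(-64\right) \frac{1}{-29427}}{-30734} - \frac{27285}{490} = \left(-12480\right) \left(- \frac{1}{29427}\right) \left(- \frac{1}{30734}\right) - \frac{5457}{98} = \frac{4160}{9809} \left(- \frac{1}{30734}\right) - \frac{5457}{98} = - \frac{2080}{150734903} - \frac{5457}{98} = - \frac{822560569511}{14772020494}$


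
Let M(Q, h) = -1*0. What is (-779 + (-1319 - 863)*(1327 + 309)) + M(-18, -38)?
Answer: -3570531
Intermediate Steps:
M(Q, h) = 0
(-779 + (-1319 - 863)*(1327 + 309)) + M(-18, -38) = (-779 + (-1319 - 863)*(1327 + 309)) + 0 = (-779 - 2182*1636) + 0 = (-779 - 3569752) + 0 = -3570531 + 0 = -3570531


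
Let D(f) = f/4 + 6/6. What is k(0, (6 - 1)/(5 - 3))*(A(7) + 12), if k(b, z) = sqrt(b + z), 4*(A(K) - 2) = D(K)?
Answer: 235*sqrt(10)/32 ≈ 23.223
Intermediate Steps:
D(f) = 1 + f/4 (D(f) = f*(1/4) + 6*(1/6) = f/4 + 1 = 1 + f/4)
A(K) = 9/4 + K/16 (A(K) = 2 + (1 + K/4)/4 = 2 + (1/4 + K/16) = 9/4 + K/16)
k(0, (6 - 1)/(5 - 3))*(A(7) + 12) = sqrt(0 + (6 - 1)/(5 - 3))*((9/4 + (1/16)*7) + 12) = sqrt(0 + 5/2)*((9/4 + 7/16) + 12) = sqrt(0 + 5*(1/2))*(43/16 + 12) = sqrt(0 + 5/2)*(235/16) = sqrt(5/2)*(235/16) = (sqrt(10)/2)*(235/16) = 235*sqrt(10)/32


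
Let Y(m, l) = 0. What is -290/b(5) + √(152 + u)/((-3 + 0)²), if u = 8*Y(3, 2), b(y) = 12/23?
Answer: -3335/6 + 2*√38/9 ≈ -554.46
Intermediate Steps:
b(y) = 12/23 (b(y) = 12*(1/23) = 12/23)
u = 0 (u = 8*0 = 0)
-290/b(5) + √(152 + u)/((-3 + 0)²) = -290/12/23 + √(152 + 0)/((-3 + 0)²) = -290*23/12 + √152/((-3)²) = -3335/6 + (2*√38)/9 = -3335/6 + (2*√38)*(⅑) = -3335/6 + 2*√38/9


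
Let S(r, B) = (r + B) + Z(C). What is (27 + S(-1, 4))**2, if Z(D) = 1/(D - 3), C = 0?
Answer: 7921/9 ≈ 880.11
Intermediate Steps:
Z(D) = 1/(-3 + D)
S(r, B) = -1/3 + B + r (S(r, B) = (r + B) + 1/(-3 + 0) = (B + r) + 1/(-3) = (B + r) - 1/3 = -1/3 + B + r)
(27 + S(-1, 4))**2 = (27 + (-1/3 + 4 - 1))**2 = (27 + 8/3)**2 = (89/3)**2 = 7921/9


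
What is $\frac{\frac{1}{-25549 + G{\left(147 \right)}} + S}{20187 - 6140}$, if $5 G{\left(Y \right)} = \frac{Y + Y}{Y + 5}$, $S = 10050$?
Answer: $\frac{97570153270}{136374920231} \approx 0.71546$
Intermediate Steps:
$G{\left(Y \right)} = \frac{2 Y}{5 \left(5 + Y\right)}$ ($G{\left(Y \right)} = \frac{\left(Y + Y\right) \frac{1}{Y + 5}}{5} = \frac{2 Y \frac{1}{5 + Y}}{5} = \frac{2 Y}{5 \left(5 + Y\right)}$)
$\frac{\frac{1}{-25549 + G{\left(147 \right)}} + S}{20187 - 6140} = \frac{\frac{1}{-25549 + \frac{2}{5} \cdot 147 \frac{1}{5 + 147}} + 10050}{20187 - 6140} = \frac{\frac{1}{-25549 + \frac{2}{5} \cdot 147 \cdot \frac{1}{152}} + 10050}{14047} = \left(\frac{1}{-25549 + \frac{2}{5} \cdot 147 \cdot \frac{1}{152}} + 10050\right) \frac{1}{14047} = \left(\frac{1}{-25549 + \frac{147}{380}} + 10050\right) \frac{1}{14047} = \left(\frac{1}{- \frac{9708473}{380}} + 10050\right) \frac{1}{14047} = \left(- \frac{380}{9708473} + 10050\right) \frac{1}{14047} = \frac{97570153270}{9708473} \cdot \frac{1}{14047} = \frac{97570153270}{136374920231}$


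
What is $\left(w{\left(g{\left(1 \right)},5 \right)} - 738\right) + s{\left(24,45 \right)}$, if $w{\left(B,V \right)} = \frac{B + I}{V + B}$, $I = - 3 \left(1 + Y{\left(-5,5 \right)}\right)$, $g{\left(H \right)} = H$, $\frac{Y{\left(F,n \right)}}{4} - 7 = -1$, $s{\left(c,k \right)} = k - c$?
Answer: $- \frac{2188}{3} \approx -729.33$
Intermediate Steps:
$Y{\left(F,n \right)} = 24$ ($Y{\left(F,n \right)} = 28 + 4 \left(-1\right) = 28 - 4 = 24$)
$I = -75$ ($I = - 3 \left(1 + 24\right) = \left(-3\right) 25 = -75$)
$w{\left(B,V \right)} = \frac{-75 + B}{B + V}$ ($w{\left(B,V \right)} = \frac{B - 75}{V + B} = \frac{-75 + B}{B + V}$)
$\left(w{\left(g{\left(1 \right)},5 \right)} - 738\right) + s{\left(24,45 \right)} = \left(\frac{-75 + 1}{1 + 5} - 738\right) + \left(45 - 24\right) = \left(\frac{1}{6} \left(-74\right) - 738\right) + \left(45 - 24\right) = \left(\frac{1}{6} \left(-74\right) - 738\right) + 21 = \left(- \frac{37}{3} - 738\right) + 21 = - \frac{2251}{3} + 21 = - \frac{2188}{3}$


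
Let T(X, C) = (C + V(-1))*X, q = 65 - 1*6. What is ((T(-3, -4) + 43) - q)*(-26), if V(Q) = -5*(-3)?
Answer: 1274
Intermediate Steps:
q = 59 (q = 65 - 6 = 59)
V(Q) = 15
T(X, C) = X*(15 + C) (T(X, C) = (C + 15)*X = (15 + C)*X = X*(15 + C))
((T(-3, -4) + 43) - q)*(-26) = ((-3*(15 - 4) + 43) - 1*59)*(-26) = ((-3*11 + 43) - 59)*(-26) = ((-33 + 43) - 59)*(-26) = (10 - 59)*(-26) = -49*(-26) = 1274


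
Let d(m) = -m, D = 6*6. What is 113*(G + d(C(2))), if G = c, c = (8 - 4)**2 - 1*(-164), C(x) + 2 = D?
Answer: 16498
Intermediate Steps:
D = 36
C(x) = 34 (C(x) = -2 + 36 = 34)
c = 180 (c = 4**2 + 164 = 16 + 164 = 180)
G = 180
113*(G + d(C(2))) = 113*(180 - 1*34) = 113*(180 - 34) = 113*146 = 16498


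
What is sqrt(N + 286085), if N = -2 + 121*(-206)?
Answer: sqrt(261157) ≈ 511.04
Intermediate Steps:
N = -24928 (N = -2 - 24926 = -24928)
sqrt(N + 286085) = sqrt(-24928 + 286085) = sqrt(261157)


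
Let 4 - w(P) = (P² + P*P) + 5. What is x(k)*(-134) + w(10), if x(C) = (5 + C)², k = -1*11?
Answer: -5025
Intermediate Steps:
k = -11
w(P) = -1 - 2*P² (w(P) = 4 - ((P² + P*P) + 5) = 4 - ((P² + P²) + 5) = 4 - (2*P² + 5) = 4 - (5 + 2*P²) = 4 + (-5 - 2*P²) = -1 - 2*P²)
x(k)*(-134) + w(10) = (5 - 11)²*(-134) + (-1 - 2*10²) = (-6)²*(-134) + (-1 - 2*100) = 36*(-134) + (-1 - 200) = -4824 - 201 = -5025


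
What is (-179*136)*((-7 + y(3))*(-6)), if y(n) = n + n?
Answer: -146064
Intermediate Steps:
y(n) = 2*n
(-179*136)*((-7 + y(3))*(-6)) = (-179*136)*((-7 + 2*3)*(-6)) = -24344*(-7 + 6)*(-6) = -(-24344)*(-6) = -24344*6 = -146064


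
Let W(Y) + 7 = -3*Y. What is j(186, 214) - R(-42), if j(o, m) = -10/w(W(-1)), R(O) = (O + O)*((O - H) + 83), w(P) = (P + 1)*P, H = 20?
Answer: 10579/6 ≈ 1763.2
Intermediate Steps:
W(Y) = -7 - 3*Y
w(P) = P*(1 + P) (w(P) = (1 + P)*P = P*(1 + P))
R(O) = 2*O*(63 + O) (R(O) = (O + O)*((O - 1*20) + 83) = (2*O)*((O - 20) + 83) = (2*O)*((-20 + O) + 83) = (2*O)*(63 + O) = 2*O*(63 + O))
j(o, m) = -5/6 (j(o, m) = -10*1/((1 + (-7 - 3*(-1)))*(-7 - 3*(-1))) = -10*1/((1 + (-7 + 3))*(-7 + 3)) = -10*(-1/(4*(1 - 4))) = -10/((-4*(-3))) = -10/12 = -10*1/12 = -5/6)
j(186, 214) - R(-42) = -5/6 - 2*(-42)*(63 - 42) = -5/6 - 2*(-42)*21 = -5/6 - 1*(-1764) = -5/6 + 1764 = 10579/6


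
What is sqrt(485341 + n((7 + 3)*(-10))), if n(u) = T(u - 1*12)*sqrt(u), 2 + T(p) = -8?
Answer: sqrt(485341 - 100*I) ≈ 696.66 - 0.072*I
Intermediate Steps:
T(p) = -10 (T(p) = -2 - 8 = -10)
n(u) = -10*sqrt(u)
sqrt(485341 + n((7 + 3)*(-10))) = sqrt(485341 - 10*I*sqrt(10)*sqrt(7 + 3)) = sqrt(485341 - 10*10*I) = sqrt(485341 - 100*I)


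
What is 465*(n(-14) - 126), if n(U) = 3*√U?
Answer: -58590 + 1395*I*√14 ≈ -58590.0 + 5219.6*I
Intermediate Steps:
465*(n(-14) - 126) = 465*(3*√(-14) - 126) = 465*(3*(I*√14) - 126) = 465*(3*I*√14 - 126) = 465*(-126 + 3*I*√14) = -58590 + 1395*I*√14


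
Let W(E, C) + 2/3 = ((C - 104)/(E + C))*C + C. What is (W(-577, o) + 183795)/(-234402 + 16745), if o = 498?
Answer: -43088647/51584709 ≈ -0.83530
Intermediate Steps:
W(E, C) = -⅔ + C + C*(-104 + C)/(C + E) (W(E, C) = -⅔ + (((C - 104)/(E + C))*C + C) = -⅔ + (((-104 + C)/(C + E))*C + C) = -⅔ + (C*(-104 + C)/(C + E) + C) = -⅔ + (C + C*(-104 + C)/(C + E)) = -⅔ + C + C*(-104 + C)/(C + E))
(W(-577, o) + 183795)/(-234402 + 16745) = ((2*498² - 314/3*498 - ⅔*(-577) + 498*(-577))/(498 - 577) + 183795)/(-234402 + 16745) = ((2*248004 - 52124 + 1154/3 - 287346)/(-79) + 183795)/(-217657) = (-(496008 - 52124 + 1154/3 - 287346)/79 + 183795)*(-1/217657) = (-1/79*470768/3 + 183795)*(-1/217657) = (-470768/237 + 183795)*(-1/217657) = (43088647/237)*(-1/217657) = -43088647/51584709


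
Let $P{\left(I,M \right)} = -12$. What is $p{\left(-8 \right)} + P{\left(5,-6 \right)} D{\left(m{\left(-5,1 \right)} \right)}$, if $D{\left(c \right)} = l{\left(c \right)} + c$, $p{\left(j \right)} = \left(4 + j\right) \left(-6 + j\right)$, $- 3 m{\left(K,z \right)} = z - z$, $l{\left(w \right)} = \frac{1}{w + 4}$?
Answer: $53$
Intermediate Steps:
$l{\left(w \right)} = \frac{1}{4 + w}$
$m{\left(K,z \right)} = 0$ ($m{\left(K,z \right)} = - \frac{z - z}{3} = \left(- \frac{1}{3}\right) 0 = 0$)
$p{\left(j \right)} = \left(-6 + j\right) \left(4 + j\right)$
$D{\left(c \right)} = c + \frac{1}{4 + c}$ ($D{\left(c \right)} = \frac{1}{4 + c} + c = c + \frac{1}{4 + c}$)
$p{\left(-8 \right)} + P{\left(5,-6 \right)} D{\left(m{\left(-5,1 \right)} \right)} = \left(-24 + \left(-8\right)^{2} - -16\right) - 12 \frac{1 + 0 \left(4 + 0\right)}{4 + 0} = \left(-24 + 64 + 16\right) - 12 \frac{1 + 0 \cdot 4}{4} = 56 - 12 \frac{1 + 0}{4} = 56 - 12 \cdot \frac{1}{4} \cdot 1 = 56 - 3 = 53$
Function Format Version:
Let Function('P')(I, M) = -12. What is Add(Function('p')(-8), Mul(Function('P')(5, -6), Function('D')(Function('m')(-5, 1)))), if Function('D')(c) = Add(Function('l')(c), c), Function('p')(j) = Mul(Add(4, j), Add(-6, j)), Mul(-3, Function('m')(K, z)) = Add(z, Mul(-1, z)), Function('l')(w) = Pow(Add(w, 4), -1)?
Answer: 53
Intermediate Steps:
Function('l')(w) = Pow(Add(4, w), -1)
Function('m')(K, z) = 0 (Function('m')(K, z) = Mul(Rational(-1, 3), Add(z, Mul(-1, z))) = Mul(Rational(-1, 3), 0) = 0)
Function('p')(j) = Mul(Add(-6, j), Add(4, j))
Function('D')(c) = Add(c, Pow(Add(4, c), -1)) (Function('D')(c) = Add(Pow(Add(4, c), -1), c) = Add(c, Pow(Add(4, c), -1)))
Add(Function('p')(-8), Mul(Function('P')(5, -6), Function('D')(Function('m')(-5, 1)))) = Add(Add(-24, Pow(-8, 2), Mul(-2, -8)), Mul(-12, Mul(Pow(Add(4, 0), -1), Add(1, Mul(0, Add(4, 0)))))) = Add(Add(-24, 64, 16), Mul(-12, Mul(Pow(4, -1), Add(1, Mul(0, 4))))) = Add(56, Mul(-12, Mul(Rational(1, 4), Add(1, 0)))) = Add(56, Mul(-12, Mul(Rational(1, 4), 1))) = Add(56, Mul(-12, Rational(1, 4))) = Add(56, -3) = 53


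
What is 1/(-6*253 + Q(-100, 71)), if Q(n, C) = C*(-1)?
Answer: -1/1589 ≈ -0.00062933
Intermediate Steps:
Q(n, C) = -C
1/(-6*253 + Q(-100, 71)) = 1/(-6*253 - 1*71) = 1/(-1518 - 71) = 1/(-1589) = -1/1589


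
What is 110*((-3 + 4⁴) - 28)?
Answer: 24750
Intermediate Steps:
110*((-3 + 4⁴) - 28) = 110*((-3 + 256) - 28) = 110*(253 - 28) = 110*225 = 24750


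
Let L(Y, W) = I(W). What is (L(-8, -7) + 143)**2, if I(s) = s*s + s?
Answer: 34225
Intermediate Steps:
I(s) = s + s**2 (I(s) = s**2 + s = s + s**2)
L(Y, W) = W*(1 + W)
(L(-8, -7) + 143)**2 = (-7*(1 - 7) + 143)**2 = (-7*(-6) + 143)**2 = (42 + 143)**2 = 185**2 = 34225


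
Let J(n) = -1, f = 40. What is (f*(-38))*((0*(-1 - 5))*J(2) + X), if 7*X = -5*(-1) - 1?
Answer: -6080/7 ≈ -868.57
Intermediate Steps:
X = 4/7 (X = (-5*(-1) - 1)/7 = (5 - 1)/7 = (⅐)*4 = 4/7 ≈ 0.57143)
(f*(-38))*((0*(-1 - 5))*J(2) + X) = (40*(-38))*((0*(-1 - 5))*(-1) + 4/7) = -1520*((0*(-6))*(-1) + 4/7) = -1520*(0*(-1) + 4/7) = -1520*(0 + 4/7) = -1520*4/7 = -6080/7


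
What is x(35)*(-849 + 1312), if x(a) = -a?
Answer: -16205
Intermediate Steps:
x(35)*(-849 + 1312) = (-1*35)*(-849 + 1312) = -35*463 = -16205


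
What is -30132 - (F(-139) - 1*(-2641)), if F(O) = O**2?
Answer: -52094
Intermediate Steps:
-30132 - (F(-139) - 1*(-2641)) = -30132 - ((-139)**2 - 1*(-2641)) = -30132 - (19321 + 2641) = -30132 - 1*21962 = -30132 - 21962 = -52094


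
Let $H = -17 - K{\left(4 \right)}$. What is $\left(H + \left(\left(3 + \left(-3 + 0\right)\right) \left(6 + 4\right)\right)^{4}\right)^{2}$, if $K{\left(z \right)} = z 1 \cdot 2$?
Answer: $625$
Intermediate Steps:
$K{\left(z \right)} = 2 z$ ($K{\left(z \right)} = z 2 = 2 z$)
$H = -25$ ($H = -17 - 2 \cdot 4 = -17 - 8 = -25$)
$\left(H + \left(\left(3 + \left(-3 + 0\right)\right) \left(6 + 4\right)\right)^{4}\right)^{2} = \left(-25 + \left(\left(3 + \left(-3 + 0\right)\right) \left(6 + 4\right)\right)^{4}\right)^{2} = \left(-25 + \left(\left(3 - 3\right) 10\right)^{4}\right)^{2} = \left(-25 + \left(0 \cdot 10\right)^{4}\right)^{2} = \left(-25 + 0^{4}\right)^{2} = \left(-25 + 0\right)^{2} = \left(-25\right)^{2} = 625$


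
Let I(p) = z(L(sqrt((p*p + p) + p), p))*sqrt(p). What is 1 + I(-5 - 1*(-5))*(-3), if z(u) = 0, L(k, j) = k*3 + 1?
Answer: 1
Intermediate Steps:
L(k, j) = 1 + 3*k (L(k, j) = 3*k + 1 = 1 + 3*k)
I(p) = 0 (I(p) = 0*sqrt(p) = 0)
1 + I(-5 - 1*(-5))*(-3) = 1 + 0*(-3) = 1 + 0 = 1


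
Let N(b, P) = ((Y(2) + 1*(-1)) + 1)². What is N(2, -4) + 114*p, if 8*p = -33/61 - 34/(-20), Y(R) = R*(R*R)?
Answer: 196459/2440 ≈ 80.516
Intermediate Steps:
Y(R) = R³ (Y(R) = R*R² = R³)
N(b, P) = 64 (N(b, P) = ((2³ + 1*(-1)) + 1)² = ((8 - 1) + 1)² = (7 + 1)² = 8² = 64)
p = 707/4880 (p = (-33/61 - 34/(-20))/8 = (-33*1/61 - 34*(-1/20))/8 = (-33/61 + 17/10)/8 = (⅛)*(707/610) = 707/4880 ≈ 0.14488)
N(2, -4) + 114*p = 64 + 114*(707/4880) = 64 + 40299/2440 = 196459/2440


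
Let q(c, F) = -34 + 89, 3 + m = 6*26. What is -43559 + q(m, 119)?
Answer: -43504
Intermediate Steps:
m = 153 (m = -3 + 6*26 = -3 + 156 = 153)
q(c, F) = 55
-43559 + q(m, 119) = -43559 + 55 = -43504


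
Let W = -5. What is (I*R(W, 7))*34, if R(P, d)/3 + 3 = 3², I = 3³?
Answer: 16524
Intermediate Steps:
I = 27
R(P, d) = 18 (R(P, d) = -9 + 3*3² = -9 + 3*9 = -9 + 27 = 18)
(I*R(W, 7))*34 = (27*18)*34 = 486*34 = 16524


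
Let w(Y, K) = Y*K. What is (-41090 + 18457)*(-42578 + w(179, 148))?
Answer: 364074438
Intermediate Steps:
w(Y, K) = K*Y
(-41090 + 18457)*(-42578 + w(179, 148)) = (-41090 + 18457)*(-42578 + 148*179) = -22633*(-42578 + 26492) = -22633*(-16086) = 364074438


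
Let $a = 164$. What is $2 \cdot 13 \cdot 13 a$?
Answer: $55432$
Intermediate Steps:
$2 \cdot 13 \cdot 13 a = 2 \cdot 13 \cdot 13 \cdot 164 = 26 \cdot 13 \cdot 164 = 338 \cdot 164 = 55432$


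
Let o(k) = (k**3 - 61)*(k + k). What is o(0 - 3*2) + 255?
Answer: 3579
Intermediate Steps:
o(k) = 2*k*(-61 + k**3) (o(k) = (-61 + k**3)*(2*k) = 2*k*(-61 + k**3))
o(0 - 3*2) + 255 = 2*(0 - 3*2)*(-61 + (0 - 3*2)**3) + 255 = 2*(0 - 6)*(-61 + (0 - 6)**3) + 255 = 2*(-6)*(-61 + (-6)**3) + 255 = 2*(-6)*(-61 - 216) + 255 = 2*(-6)*(-277) + 255 = 3324 + 255 = 3579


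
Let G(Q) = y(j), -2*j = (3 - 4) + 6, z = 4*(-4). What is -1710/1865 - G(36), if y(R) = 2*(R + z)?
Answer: 13459/373 ≈ 36.083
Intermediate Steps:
z = -16
j = -5/2 (j = -((3 - 4) + 6)/2 = -(-1 + 6)/2 = -½*5 = -5/2 ≈ -2.5000)
y(R) = -32 + 2*R (y(R) = 2*(R - 16) = 2*(-16 + R) = -32 + 2*R)
G(Q) = -37 (G(Q) = -32 + 2*(-5/2) = -32 - 5 = -37)
-1710/1865 - G(36) = -1710/1865 - 1*(-37) = -1710*1/1865 + 37 = -342/373 + 37 = 13459/373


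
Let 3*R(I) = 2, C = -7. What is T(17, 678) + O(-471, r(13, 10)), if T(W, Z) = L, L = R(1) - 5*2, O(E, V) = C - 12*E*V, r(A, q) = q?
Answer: 169511/3 ≈ 56504.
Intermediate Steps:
R(I) = ⅔ (R(I) = (⅓)*2 = ⅔)
O(E, V) = -7 - 12*E*V
L = -28/3 (L = ⅔ - 5*2 = ⅔ - 10 = -28/3 ≈ -9.3333)
T(W, Z) = -28/3
T(17, 678) + O(-471, r(13, 10)) = -28/3 + (-7 - 12*(-471)*10) = -28/3 + (-7 + 56520) = -28/3 + 56513 = 169511/3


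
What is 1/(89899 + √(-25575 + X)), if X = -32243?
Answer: 89899/8081888019 - I*√57818/8081888019 ≈ 1.1124e-5 - 2.9752e-8*I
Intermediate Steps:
1/(89899 + √(-25575 + X)) = 1/(89899 + √(-25575 - 32243)) = 1/(89899 + √(-57818)) = 1/(89899 + I*√57818)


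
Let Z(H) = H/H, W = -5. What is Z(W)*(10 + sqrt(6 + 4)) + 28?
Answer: 38 + sqrt(10) ≈ 41.162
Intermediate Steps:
Z(H) = 1
Z(W)*(10 + sqrt(6 + 4)) + 28 = 1*(10 + sqrt(6 + 4)) + 28 = 1*(10 + sqrt(10)) + 28 = (10 + sqrt(10)) + 28 = 38 + sqrt(10)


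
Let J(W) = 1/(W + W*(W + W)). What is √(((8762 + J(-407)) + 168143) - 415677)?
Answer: I*√26142872618543241/330891 ≈ 488.64*I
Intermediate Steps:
J(W) = 1/(W + 2*W²) (J(W) = 1/(W + W*(2*W)) = 1/(W + 2*W²))
√(((8762 + J(-407)) + 168143) - 415677) = √(((8762 + 1/((-407)*(1 + 2*(-407)))) + 168143) - 415677) = √(((8762 - 1/(407*(1 - 814))) + 168143) - 415677) = √(((8762 - 1/407/(-813)) + 168143) - 415677) = √(((8762 - 1/407*(-1/813)) + 168143) - 415677) = √(((8762 + 1/330891) + 168143) - 415677) = √((2899266943/330891 + 168143) - 415677) = √(58536272356/330891 - 415677) = √(-79007505851/330891) = I*√26142872618543241/330891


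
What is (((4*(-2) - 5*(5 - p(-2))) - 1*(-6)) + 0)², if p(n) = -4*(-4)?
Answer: 2809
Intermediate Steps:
p(n) = 16
(((4*(-2) - 5*(5 - p(-2))) - 1*(-6)) + 0)² = (((4*(-2) - 5*(5 - 1*16)) - 1*(-6)) + 0)² = (((-8 - 5*(5 - 16)) + 6) + 0)² = (((-8 - 5*(-11)) + 6) + 0)² = (((-8 + 55) + 6) + 0)² = ((47 + 6) + 0)² = (53 + 0)² = 53² = 2809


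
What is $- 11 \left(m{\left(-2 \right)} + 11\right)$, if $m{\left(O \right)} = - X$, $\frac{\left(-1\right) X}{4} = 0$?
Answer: $-121$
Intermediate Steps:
$X = 0$ ($X = \left(-4\right) 0 = 0$)
$m{\left(O \right)} = 0$ ($m{\left(O \right)} = \left(-1\right) 0 = 0$)
$- 11 \left(m{\left(-2 \right)} + 11\right) = - 11 \left(0 + 11\right) = \left(-11\right) 11 = -121$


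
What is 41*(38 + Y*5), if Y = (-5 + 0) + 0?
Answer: 533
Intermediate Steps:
Y = -5 (Y = -5 + 0 = -5)
41*(38 + Y*5) = 41*(38 - 5*5) = 41*(38 - 25) = 41*13 = 533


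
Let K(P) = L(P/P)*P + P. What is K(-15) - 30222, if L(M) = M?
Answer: -30252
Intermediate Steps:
K(P) = 2*P (K(P) = (P/P)*P + P = 1*P + P = P + P = 2*P)
K(-15) - 30222 = 2*(-15) - 30222 = -30 - 30222 = -30252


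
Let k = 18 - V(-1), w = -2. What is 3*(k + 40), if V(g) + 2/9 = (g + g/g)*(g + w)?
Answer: 524/3 ≈ 174.67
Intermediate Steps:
V(g) = -2/9 + (1 + g)*(-2 + g) (V(g) = -2/9 + (g + g/g)*(g - 2) = -2/9 + (g + 1)*(-2 + g) = -2/9 + (1 + g)*(-2 + g))
k = 164/9 (k = 18 - (-20/9 + (-1)² - 1*(-1)) = 18 - (-20/9 + 1 + 1) = 18 - 1*(-2/9) = 18 + 2/9 = 164/9 ≈ 18.222)
3*(k + 40) = 3*(164/9 + 40) = 3*(524/9) = 524/3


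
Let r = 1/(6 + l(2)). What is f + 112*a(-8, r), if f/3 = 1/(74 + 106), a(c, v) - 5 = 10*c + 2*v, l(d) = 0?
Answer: -167253/20 ≈ -8362.7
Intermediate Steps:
r = 1/6 (r = 1/(6 + 0) = 1/6 ≈ 0.16667)
a(c, v) = 5 + 2*v + 10*c (a(c, v) = 5 + (10*c + 2*v) = 5 + (2*v + 10*c) = 5 + 2*v + 10*c)
f = 1/60 (f = 3/(74 + 106) = 3/180 = 3*(1/180) = 1/60 ≈ 0.016667)
f + 112*a(-8, r) = 1/60 + 112*(5 + 2*(1/6) + 10*(-8)) = 1/60 + 112*(5 + 1/3 - 80) = 1/60 + 112*(-224/3) = 1/60 - 25088/3 = -167253/20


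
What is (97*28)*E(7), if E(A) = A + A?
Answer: 38024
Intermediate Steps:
E(A) = 2*A
(97*28)*E(7) = (97*28)*(2*7) = 2716*14 = 38024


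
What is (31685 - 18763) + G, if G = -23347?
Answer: -10425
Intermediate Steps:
(31685 - 18763) + G = (31685 - 18763) - 23347 = 12922 - 23347 = -10425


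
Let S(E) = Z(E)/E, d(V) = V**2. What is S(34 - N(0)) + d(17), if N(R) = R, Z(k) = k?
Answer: 290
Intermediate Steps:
S(E) = 1 (S(E) = E/E = 1)
S(34 - N(0)) + d(17) = 1 + 17**2 = 1 + 289 = 290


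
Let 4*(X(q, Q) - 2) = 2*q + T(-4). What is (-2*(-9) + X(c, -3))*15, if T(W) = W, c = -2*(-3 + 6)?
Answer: 240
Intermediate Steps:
c = -6 (c = -2*3 = -6)
X(q, Q) = 1 + q/2 (X(q, Q) = 2 + (2*q - 4)/4 = 2 + (-4 + 2*q)/4 = 2 + (-1 + q/2) = 1 + q/2)
(-2*(-9) + X(c, -3))*15 = (-2*(-9) + (1 + (½)*(-6)))*15 = (18 + (1 - 3))*15 = (18 - 2)*15 = 16*15 = 240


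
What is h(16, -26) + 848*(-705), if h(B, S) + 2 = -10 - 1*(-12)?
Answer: -597840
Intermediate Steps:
h(B, S) = 0 (h(B, S) = -2 + (-10 - 1*(-12)) = -2 + (-10 + 12) = -2 + 2 = 0)
h(16, -26) + 848*(-705) = 0 + 848*(-705) = 0 - 597840 = -597840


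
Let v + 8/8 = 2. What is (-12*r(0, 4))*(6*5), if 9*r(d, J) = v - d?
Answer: -40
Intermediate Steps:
v = 1 (v = -1 + 2 = 1)
r(d, J) = ⅑ - d/9 (r(d, J) = (1 - d)/9 = ⅑ - d/9)
(-12*r(0, 4))*(6*5) = (-12*(⅑ - ⅑*0))*(6*5) = -12*(⅑ + 0)*30 = -12*⅑*30 = -4/3*30 = -40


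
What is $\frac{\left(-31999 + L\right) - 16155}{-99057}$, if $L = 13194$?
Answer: $\frac{34960}{99057} \approx 0.35293$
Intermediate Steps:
$\frac{\left(-31999 + L\right) - 16155}{-99057} = \frac{\left(-31999 + 13194\right) - 16155}{-99057} = \left(-18805 - 16155\right) \left(- \frac{1}{99057}\right) = \left(-34960\right) \left(- \frac{1}{99057}\right) = \frac{34960}{99057}$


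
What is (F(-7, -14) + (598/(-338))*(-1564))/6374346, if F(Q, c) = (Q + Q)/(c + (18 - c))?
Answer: 323657/745798482 ≈ 0.00043397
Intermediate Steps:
F(Q, c) = Q/9 (F(Q, c) = (2*Q)/18 = (2*Q)*(1/18) = Q/9)
(F(-7, -14) + (598/(-338))*(-1564))/6374346 = ((⅑)*(-7) + (598/(-338))*(-1564))/6374346 = (-7/9 + (598*(-1/338))*(-1564))*(1/6374346) = (-7/9 - 23/13*(-1564))*(1/6374346) = (-7/9 + 35972/13)*(1/6374346) = (323657/117)*(1/6374346) = 323657/745798482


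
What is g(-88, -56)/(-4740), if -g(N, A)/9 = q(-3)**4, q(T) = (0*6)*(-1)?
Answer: 0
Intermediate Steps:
q(T) = 0 (q(T) = 0*(-1) = 0)
g(N, A) = 0 (g(N, A) = -9*0**4 = -9*0 = 0)
g(-88, -56)/(-4740) = 0/(-4740) = 0*(-1/4740) = 0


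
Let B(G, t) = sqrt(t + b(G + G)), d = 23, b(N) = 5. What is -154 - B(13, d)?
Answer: -154 - 2*sqrt(7) ≈ -159.29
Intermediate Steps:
B(G, t) = sqrt(5 + t) (B(G, t) = sqrt(t + 5) = sqrt(5 + t))
-154 - B(13, d) = -154 - sqrt(5 + 23) = -154 - sqrt(28) = -154 - 2*sqrt(7)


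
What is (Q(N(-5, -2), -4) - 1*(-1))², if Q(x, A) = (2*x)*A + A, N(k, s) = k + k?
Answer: 5929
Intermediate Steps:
N(k, s) = 2*k
Q(x, A) = A + 2*A*x (Q(x, A) = 2*A*x + A = A + 2*A*x)
(Q(N(-5, -2), -4) - 1*(-1))² = (-4*(1 + 2*(2*(-5))) - 1*(-1))² = (-4*(1 + 2*(-10)) + 1)² = (-4*(1 - 20) + 1)² = (-4*(-19) + 1)² = (76 + 1)² = 77² = 5929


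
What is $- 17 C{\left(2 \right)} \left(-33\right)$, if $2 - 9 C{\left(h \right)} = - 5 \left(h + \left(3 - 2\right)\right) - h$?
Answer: $\frac{3553}{3} \approx 1184.3$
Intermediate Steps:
$C{\left(h \right)} = \frac{7}{9} + \frac{2 h}{3}$ ($C{\left(h \right)} = \frac{2}{9} - \frac{- 5 \left(h + \left(3 - 2\right)\right) - h}{9} = \frac{2}{9} - \frac{- 5 \left(h + 1\right) - h}{9} = \frac{2}{9} - \frac{- 5 \left(1 + h\right) - h}{9} = \frac{2}{9} - \frac{\left(-5 - 5 h\right) - h}{9} = \frac{2}{9} - \frac{-5 - 6 h}{9} = \frac{2}{9} + \left(\frac{5}{9} + \frac{2 h}{3}\right) = \frac{7}{9} + \frac{2 h}{3}$)
$- 17 C{\left(2 \right)} \left(-33\right) = - 17 \left(\frac{7}{9} + \frac{2}{3} \cdot 2\right) \left(-33\right) = - 17 \left(\frac{7}{9} + \frac{4}{3}\right) \left(-33\right) = \left(-17\right) \frac{19}{9} \left(-33\right) = \left(- \frac{323}{9}\right) \left(-33\right) = \frac{3553}{3}$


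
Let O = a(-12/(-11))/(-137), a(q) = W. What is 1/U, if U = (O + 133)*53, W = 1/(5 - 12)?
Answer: 959/6760044 ≈ 0.00014186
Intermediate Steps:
W = -1/7 (W = 1/(-7) = -1/7 ≈ -0.14286)
a(q) = -1/7
O = 1/959 (O = -1/7/(-137) = -1/7*(-1/137) = 1/959 ≈ 0.0010428)
U = 6760044/959 (U = (1/959 + 133)*53 = (127548/959)*53 = 6760044/959 ≈ 7049.1)
1/U = 1/(6760044/959) = 959/6760044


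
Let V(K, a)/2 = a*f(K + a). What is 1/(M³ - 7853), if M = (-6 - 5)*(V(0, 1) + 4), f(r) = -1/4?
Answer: -8/519357 ≈ -1.5404e-5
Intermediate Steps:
f(r) = -¼ (f(r) = -1*¼ = -¼)
V(K, a) = -a/2 (V(K, a) = 2*(a*(-¼)) = 2*(-a/4) = -a/2)
M = -77/2 (M = (-6 - 5)*(-½*1 + 4) = -11*(-½ + 4) = -11*7/2 = -77/2 ≈ -38.500)
1/(M³ - 7853) = 1/((-77/2)³ - 7853) = 1/(-456533/8 - 7853) = 1/(-519357/8) = -8/519357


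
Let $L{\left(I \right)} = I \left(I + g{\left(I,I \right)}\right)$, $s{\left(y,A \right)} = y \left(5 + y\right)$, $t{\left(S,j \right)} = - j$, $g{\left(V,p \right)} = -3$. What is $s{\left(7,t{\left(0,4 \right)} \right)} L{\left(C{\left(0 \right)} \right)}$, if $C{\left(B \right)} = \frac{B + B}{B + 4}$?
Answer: $0$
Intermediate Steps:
$C{\left(B \right)} = \frac{2 B}{4 + B}$
$L{\left(I \right)} = I \left(-3 + I\right)$ ($L{\left(I \right)} = I \left(I - 3\right) = I \left(-3 + I\right)$)
$s{\left(7,t{\left(0,4 \right)} \right)} L{\left(C{\left(0 \right)} \right)} = 7 \left(5 + 7\right) 2 \cdot 0 \frac{1}{4 + 0} \left(-3 + 2 \cdot 0 \frac{1}{4 + 0}\right) = 7 \cdot 12 \cdot 2 \cdot 0 \cdot \frac{1}{4} \left(-3 + 2 \cdot 0 \cdot \frac{1}{4}\right) = 84 \cdot 2 \cdot 0 \cdot \frac{1}{4} \left(-3 + 2 \cdot 0 \cdot \frac{1}{4}\right) = 84 \cdot 0 \left(-3 + 0\right) = 84 \cdot 0 \left(-3\right) = 84 \cdot 0 = 0$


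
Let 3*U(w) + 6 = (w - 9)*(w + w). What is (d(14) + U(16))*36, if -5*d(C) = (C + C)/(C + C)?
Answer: 13044/5 ≈ 2608.8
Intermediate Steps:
U(w) = -2 + 2*w*(-9 + w)/3 (U(w) = -2 + ((w - 9)*(w + w))/3 = -2 + ((-9 + w)*(2*w))/3 = -2 + (2*w*(-9 + w))/3 = -2 + 2*w*(-9 + w)/3)
d(C) = -1/5 (d(C) = -(C + C)/(5*(C + C)) = -2*C/(5*(2*C)) = -2*C*1/(2*C)/5 = -1/5*1 = -1/5)
(d(14) + U(16))*36 = (-1/5 + (-2 - 6*16 + (2/3)*16**2))*36 = (-1/5 + (-2 - 96 + (2/3)*256))*36 = (-1/5 + (-2 - 96 + 512/3))*36 = (-1/5 + 218/3)*36 = (1087/15)*36 = 13044/5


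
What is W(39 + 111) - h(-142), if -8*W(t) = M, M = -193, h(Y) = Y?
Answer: 1329/8 ≈ 166.13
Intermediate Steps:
W(t) = 193/8 (W(t) = -⅛*(-193) = 193/8)
W(39 + 111) - h(-142) = 193/8 - 1*(-142) = 193/8 + 142 = 1329/8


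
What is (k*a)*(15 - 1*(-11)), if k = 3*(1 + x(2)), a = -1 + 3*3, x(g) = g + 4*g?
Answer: 6864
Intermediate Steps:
x(g) = 5*g
a = 8 (a = -1 + 9 = 8)
k = 33 (k = 3*(1 + 5*2) = 3*(1 + 10) = 3*11 = 33)
(k*a)*(15 - 1*(-11)) = (33*8)*(15 - 1*(-11)) = 264*(15 + 11) = 264*26 = 6864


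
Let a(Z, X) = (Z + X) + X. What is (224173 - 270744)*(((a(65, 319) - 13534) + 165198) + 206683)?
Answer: -16721317550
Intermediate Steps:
a(Z, X) = Z + 2*X (a(Z, X) = (X + Z) + X = Z + 2*X)
(224173 - 270744)*(((a(65, 319) - 13534) + 165198) + 206683) = (224173 - 270744)*((((65 + 2*319) - 13534) + 165198) + 206683) = -46571*((((65 + 638) - 13534) + 165198) + 206683) = -46571*(((703 - 13534) + 165198) + 206683) = -46571*((-12831 + 165198) + 206683) = -46571*(152367 + 206683) = -46571*359050 = -16721317550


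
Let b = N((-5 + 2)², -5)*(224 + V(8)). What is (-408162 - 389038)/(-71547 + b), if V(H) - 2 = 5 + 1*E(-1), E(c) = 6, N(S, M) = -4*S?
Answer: 797200/80079 ≈ 9.9552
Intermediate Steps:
V(H) = 13 (V(H) = 2 + (5 + 1*6) = 2 + (5 + 6) = 2 + 11 = 13)
b = -8532 (b = (-4*(-5 + 2)²)*(224 + 13) = -4*(-3)²*237 = -4*9*237 = -36*237 = -8532)
(-408162 - 389038)/(-71547 + b) = (-408162 - 389038)/(-71547 - 8532) = -797200/(-80079) = -797200*(-1/80079) = 797200/80079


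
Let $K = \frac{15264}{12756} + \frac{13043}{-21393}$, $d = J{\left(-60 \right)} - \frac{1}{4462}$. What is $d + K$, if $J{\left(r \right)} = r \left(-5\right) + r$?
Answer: $\frac{24412156405555}{101469266658} \approx 240.59$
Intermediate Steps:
$J{\left(r \right)} = - 4 r$ ($J{\left(r \right)} = - 5 r + r = - 4 r$)
$d = \frac{1070879}{4462}$ ($d = \left(-4\right) \left(-60\right) - \frac{1}{4462} = 240 - \frac{1}{4462} = \frac{1070879}{4462} \approx 240.0$)
$K = \frac{13347187}{22740759}$ ($K = 15264 \cdot \frac{1}{12756} + 13043 \left(- \frac{1}{21393}\right) = \frac{1272}{1063} - \frac{13043}{21393} = \frac{13347187}{22740759} \approx 0.58693$)
$d + K = \frac{1070879}{4462} + \frac{13347187}{22740759} = \frac{24412156405555}{101469266658}$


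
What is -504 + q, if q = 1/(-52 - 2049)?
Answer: -1058905/2101 ≈ -504.00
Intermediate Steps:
q = -1/2101 (q = 1/(-2101) = -1/2101 ≈ -0.00047596)
-504 + q = -504 - 1/2101 = -1058905/2101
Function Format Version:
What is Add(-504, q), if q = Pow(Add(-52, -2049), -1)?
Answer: Rational(-1058905, 2101) ≈ -504.00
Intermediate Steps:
q = Rational(-1, 2101) (q = Pow(-2101, -1) = Rational(-1, 2101) ≈ -0.00047596)
Add(-504, q) = Add(-504, Rational(-1, 2101)) = Rational(-1058905, 2101)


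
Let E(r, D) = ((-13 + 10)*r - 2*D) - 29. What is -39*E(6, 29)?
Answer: 4095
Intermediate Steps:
E(r, D) = -29 - 3*r - 2*D (E(r, D) = (-3*r - 2*D) - 29 = -29 - 3*r - 2*D)
-39*E(6, 29) = -39*(-29 - 3*6 - 2*29) = -39*(-29 - 18 - 58) = -39*(-105) = 4095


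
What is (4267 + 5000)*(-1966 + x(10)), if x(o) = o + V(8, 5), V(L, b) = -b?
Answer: -18172587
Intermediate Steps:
x(o) = -5 + o (x(o) = o - 1*5 = o - 5 = -5 + o)
(4267 + 5000)*(-1966 + x(10)) = (4267 + 5000)*(-1966 + (-5 + 10)) = 9267*(-1966 + 5) = 9267*(-1961) = -18172587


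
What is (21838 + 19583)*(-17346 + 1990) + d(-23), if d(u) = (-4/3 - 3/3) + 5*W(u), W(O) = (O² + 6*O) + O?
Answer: -1908177115/3 ≈ -6.3606e+8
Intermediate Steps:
W(O) = O² + 7*O
d(u) = -7/3 + 5*u*(7 + u) (d(u) = (-4/3 - 3/3) + 5*(u*(7 + u)) = (-4*⅓ - 3*⅓) + 5*u*(7 + u) = (-4/3 - 1) + 5*u*(7 + u) = -7/3 + 5*u*(7 + u))
(21838 + 19583)*(-17346 + 1990) + d(-23) = (21838 + 19583)*(-17346 + 1990) + (-7/3 + 5*(-23)*(7 - 23)) = 41421*(-15356) + (-7/3 + 5*(-23)*(-16)) = -636060876 + (-7/3 + 1840) = -636060876 + 5513/3 = -1908177115/3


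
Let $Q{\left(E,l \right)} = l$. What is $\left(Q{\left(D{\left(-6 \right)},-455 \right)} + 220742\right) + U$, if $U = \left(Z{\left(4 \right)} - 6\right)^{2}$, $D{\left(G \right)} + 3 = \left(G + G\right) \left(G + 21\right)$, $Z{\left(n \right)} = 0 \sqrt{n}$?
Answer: $220323$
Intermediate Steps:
$Z{\left(n \right)} = 0$
$D{\left(G \right)} = -3 + 2 G \left(21 + G\right)$ ($D{\left(G \right)} = -3 + \left(G + G\right) \left(G + 21\right) = -3 + 2 G \left(21 + G\right)$)
$U = 36$ ($U = \left(0 - 6\right)^{2} = \left(-6\right)^{2} = 36$)
$\left(Q{\left(D{\left(-6 \right)},-455 \right)} + 220742\right) + U = \left(-455 + 220742\right) + 36 = 220287 + 36 = 220323$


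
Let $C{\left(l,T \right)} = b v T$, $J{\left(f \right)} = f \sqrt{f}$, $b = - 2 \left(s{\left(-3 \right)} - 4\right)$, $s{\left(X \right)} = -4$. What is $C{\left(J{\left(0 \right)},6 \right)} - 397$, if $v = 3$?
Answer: $-109$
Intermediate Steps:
$b = 16$ ($b = - 2 \left(-4 - 4\right) = \left(-2\right) \left(-8\right) = 16$)
$J{\left(f \right)} = f^{\frac{3}{2}}$
$C{\left(l,T \right)} = 48 T$ ($C{\left(l,T \right)} = 16 \cdot 3 T = 48 T$)
$C{\left(J{\left(0 \right)},6 \right)} - 397 = 48 \cdot 6 - 397 = 288 - 397 = -109$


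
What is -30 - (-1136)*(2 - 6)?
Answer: -4574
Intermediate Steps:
-30 - (-1136)*(2 - 6) = -30 - (-1136)*(-4) = -30 - 142*32 = -30 - 4544 = -4574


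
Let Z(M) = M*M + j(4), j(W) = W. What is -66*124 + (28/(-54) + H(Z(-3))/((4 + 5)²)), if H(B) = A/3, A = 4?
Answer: -1988834/243 ≈ -8184.5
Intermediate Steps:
Z(M) = 4 + M² (Z(M) = M*M + 4 = M² + 4 = 4 + M²)
H(B) = 4/3
-66*124 + (28/(-54) + H(Z(-3))/((4 + 5)²)) = -66*124 + (28/(-54) + 4/(3*((4 + 5)²))) = -8184 + (28*(-1/54) + 4/(3*(9²))) = -8184 + (-14/27 + (4/3)/81) = -8184 + (-14/27 + (4/3)*(1/81)) = -8184 + (-14/27 + 4/243) = -8184 - 122/243 = -1988834/243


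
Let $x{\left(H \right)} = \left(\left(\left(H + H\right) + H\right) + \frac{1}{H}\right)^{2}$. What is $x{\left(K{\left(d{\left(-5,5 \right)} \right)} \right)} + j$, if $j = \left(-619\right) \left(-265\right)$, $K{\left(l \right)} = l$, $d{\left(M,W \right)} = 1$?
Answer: $164051$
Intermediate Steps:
$x{\left(H \right)} = \left(\frac{1}{H} + 3 H\right)^{2}$ ($x{\left(H \right)} = \left(\left(2 H + H\right) + \frac{1}{H}\right)^{2} = \left(3 H + \frac{1}{H}\right)^{2} = \left(\frac{1}{H} + 3 H\right)^{2}$)
$j = 164035$
$x{\left(K{\left(d{\left(-5,5 \right)} \right)} \right)} + j = 1^{-2} \left(1 + 3 \cdot 1^{2}\right)^{2} + 164035 = 1 \left(1 + 3 \cdot 1\right)^{2} + 164035 = 1 \left(1 + 3\right)^{2} + 164035 = 1 \cdot 4^{2} + 164035 = 1 \cdot 16 + 164035 = 16 + 164035 = 164051$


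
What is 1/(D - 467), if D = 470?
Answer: 1/3 ≈ 0.33333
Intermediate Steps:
1/(D - 467) = 1/(470 - 467) = 1/3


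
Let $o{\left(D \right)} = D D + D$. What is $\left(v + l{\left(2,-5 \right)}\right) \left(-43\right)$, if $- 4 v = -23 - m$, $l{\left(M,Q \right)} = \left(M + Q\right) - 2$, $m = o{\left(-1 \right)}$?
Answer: $- \frac{129}{4} \approx -32.25$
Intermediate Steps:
$o{\left(D \right)} = D + D^{2}$ ($o{\left(D \right)} = D^{2} + D = D + D^{2}$)
$m = 0$ ($m = - (1 - 1) = \left(-1\right) 0 = 0$)
$l{\left(M,Q \right)} = -2 + M + Q$
$v = \frac{23}{4}$ ($v = - \frac{-23 - 0}{4} = - \frac{-23 + 0}{4} = \left(- \frac{1}{4}\right) \left(-23\right) = \frac{23}{4} \approx 5.75$)
$\left(v + l{\left(2,-5 \right)}\right) \left(-43\right) = \left(\frac{23}{4} - 5\right) \left(-43\right) = \frac{3}{4} \left(-43\right) = - \frac{129}{4}$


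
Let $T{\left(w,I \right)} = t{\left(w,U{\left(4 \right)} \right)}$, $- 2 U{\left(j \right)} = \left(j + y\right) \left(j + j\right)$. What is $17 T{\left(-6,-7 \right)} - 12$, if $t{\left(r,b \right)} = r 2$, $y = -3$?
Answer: $-216$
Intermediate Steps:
$U{\left(j \right)} = - j \left(-3 + j\right)$ ($U{\left(j \right)} = - \frac{\left(j - 3\right) \left(j + j\right)}{2} = - \frac{\left(-3 + j\right) 2 j}{2} = - \frac{2 j \left(-3 + j\right)}{2} = - j \left(-3 + j\right)$)
$t{\left(r,b \right)} = 2 r$
$T{\left(w,I \right)} = 2 w$
$17 T{\left(-6,-7 \right)} - 12 = 17 \cdot 2 \left(-6\right) - 12 = 17 \left(-12\right) - 12 = -204 - 12 = -216$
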